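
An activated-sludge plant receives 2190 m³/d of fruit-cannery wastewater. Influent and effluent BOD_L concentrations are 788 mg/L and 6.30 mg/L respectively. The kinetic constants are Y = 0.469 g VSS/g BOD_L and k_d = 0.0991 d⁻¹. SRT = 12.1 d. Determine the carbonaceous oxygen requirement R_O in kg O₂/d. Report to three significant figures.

Correct the yield for decay: Y_obs = Y/(1 + k_d θ_c) = 0.469 / (1 + 0.0991 × 12.1) = 0.469 / 2.199 = 0.2133.
Substrate removed = Q·(S₀ − S) = 2190 m³/d × (788 − 6.30) g/m³ = 1.71×10^6 g/d = 1712 kg/d.
Net sludge production P_X = 0.2133 × 1712 = 365.1 kg VSS/d.
R_O = Q·(S₀ − S) − 1.42·P_X = 1712 − 1.42 × 365.1 = 1193 kg O₂/d.

R_O ≈ 1190 kg O₂/d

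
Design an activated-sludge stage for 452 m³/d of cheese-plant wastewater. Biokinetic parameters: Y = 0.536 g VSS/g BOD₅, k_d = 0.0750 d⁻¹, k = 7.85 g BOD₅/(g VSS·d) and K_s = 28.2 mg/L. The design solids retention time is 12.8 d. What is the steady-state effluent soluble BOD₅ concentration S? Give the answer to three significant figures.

For a completely mixed reactor with recycle the Lawrence–McCarty relation gives S = K_s·(1 + k_d·θ_c) / [θ_c·(Y·k − k_d) − 1] = 28.2 × (1 + 0.0750 × 12.8) / [12.8 × (0.536 × 7.85 − 0.0750) − 1] = 55.27 / 51.90 = 1.065 mg/L.

S ≈ 1.07 mg/L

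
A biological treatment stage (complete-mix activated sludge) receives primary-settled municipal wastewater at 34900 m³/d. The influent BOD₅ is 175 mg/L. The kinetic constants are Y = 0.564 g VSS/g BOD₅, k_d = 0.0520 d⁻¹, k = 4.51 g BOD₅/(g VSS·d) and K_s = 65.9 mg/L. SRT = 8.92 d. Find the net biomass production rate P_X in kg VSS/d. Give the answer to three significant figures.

P_X ≈ 2290 kg VSS/d

For a completely mixed reactor with recycle the Lawrence–McCarty relation gives S = K_s·(1 + k_d·θ_c) / [θ_c·(Y·k − k_d) − 1] = 65.9 × (1 + 0.0520 × 8.92) / [8.92 × (0.564 × 4.51 − 0.0520) − 1] = 96.47 / 21.23 = 4.545 mg/L.
The observed yield is Y_obs = Y/(1 + k_d·θ_c) = 0.564 / (1 + 0.0520 × 8.92) = 0.564 / 1.464 = 0.3853 g VSS per g BOD₅ removed.
Q·(S₀ − S) = 34900 × (175 − 4.54) × 10⁻³ = 5949 kg/d removed.
So the net sludge growth is P_X = 0.3853 × 5949 = 2292 kg VSS/d.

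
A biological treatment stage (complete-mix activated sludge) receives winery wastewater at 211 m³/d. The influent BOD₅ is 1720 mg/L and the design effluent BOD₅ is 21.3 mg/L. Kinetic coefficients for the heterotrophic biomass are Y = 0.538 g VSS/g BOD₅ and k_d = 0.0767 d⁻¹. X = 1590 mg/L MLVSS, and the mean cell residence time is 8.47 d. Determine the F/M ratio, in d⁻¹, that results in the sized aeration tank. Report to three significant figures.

F/M ≈ 0.367 d⁻¹

Rearranging the biomass balance for a CMAS with decay, V = Y·Q·ΔS·θ_c / [X·(1+k_d θ_c)] = 0.538 × 211 × (1720 − 21.3) × 8.47 / [1590 × (1 + 0.0767 × 8.47)] = 1.63×10^6 / 2623 = 622.7 m³.
F/M = Q·S₀ / (V·X) = 211 × 1720 / (622.7 × 1590) = 0.3666 g BOD₅·(g VSS·d)⁻¹.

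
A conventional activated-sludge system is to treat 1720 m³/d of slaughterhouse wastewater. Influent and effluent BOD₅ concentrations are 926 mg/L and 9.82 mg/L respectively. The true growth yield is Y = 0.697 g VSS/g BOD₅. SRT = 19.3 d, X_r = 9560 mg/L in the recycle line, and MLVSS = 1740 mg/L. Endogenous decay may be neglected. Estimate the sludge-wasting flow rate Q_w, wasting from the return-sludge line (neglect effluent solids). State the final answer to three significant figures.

Q_w ≈ 115 m³/d

Biomass mass balance (decay neglected): V·X = Y·Q·(S₀ − S)·θ_c, so V = 0.697 × 1720 × (926 − 9.82) × 19.3 / 1740 = 12183 m³.
Wasting from the return line (neglecting effluent solids): Q_w = V·X / (θ_c·X_r) = 12183 × 1740 / (19.3 × 9560) = 114.9 m³/d.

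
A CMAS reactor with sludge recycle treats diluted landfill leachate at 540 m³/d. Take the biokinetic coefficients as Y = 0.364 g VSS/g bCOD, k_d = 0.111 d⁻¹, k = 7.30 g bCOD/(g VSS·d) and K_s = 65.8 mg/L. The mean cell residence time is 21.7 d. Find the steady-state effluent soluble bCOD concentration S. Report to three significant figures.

S ≈ 4.13 mg/L

For a completely mixed reactor with recycle the Lawrence–McCarty relation gives S = K_s·(1 + k_d·θ_c) / [θ_c·(Y·k − k_d) − 1] = 65.8 × (1 + 0.111 × 21.7) / [21.7 × (0.364 × 7.30 − 0.111) − 1] = 224.3 / 54.25 = 4.134 mg/L.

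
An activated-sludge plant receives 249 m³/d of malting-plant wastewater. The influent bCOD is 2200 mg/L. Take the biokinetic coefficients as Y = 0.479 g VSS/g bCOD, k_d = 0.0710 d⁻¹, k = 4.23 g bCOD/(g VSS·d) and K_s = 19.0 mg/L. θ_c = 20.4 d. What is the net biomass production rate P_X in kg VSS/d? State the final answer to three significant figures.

For a completely mixed reactor with recycle the Lawrence–McCarty relation gives S = K_s·(1 + k_d·θ_c) / [θ_c·(Y·k − k_d) − 1] = 19.0 × (1 + 0.0710 × 20.4) / [20.4 × (0.479 × 4.23 − 0.0710) − 1] = 46.52 / 38.89 = 1.196 mg/L.
Y_obs = Y / (1 + k_d θ_c) = 0.479 / (1 + 0.0710 × 20.4) = 0.479 / 2.448 = 0.1956.
Mass of bCOD removed per day: Q(S₀ − S) = 249 × 2199 g/m³ = 547.5 kg/d.
Net biomass production P_X = Y_obs × Q·(S₀ − S) = 0.1956 × 547.5 = 107.1 kg VSS/d.

P_X ≈ 107 kg VSS/d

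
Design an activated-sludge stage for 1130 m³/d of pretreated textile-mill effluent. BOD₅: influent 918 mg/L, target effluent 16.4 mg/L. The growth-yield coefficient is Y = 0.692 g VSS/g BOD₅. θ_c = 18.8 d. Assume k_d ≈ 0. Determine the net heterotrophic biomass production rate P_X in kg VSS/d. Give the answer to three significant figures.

P_X ≈ 705 kg VSS/d

With endogenous decay neglected, the observed yield equals the true yield: Y_obs = Y = 0.692 g VSS/g BOD₅.
ΔS = 918 − 16.4 = 901.6 mg/L, so the substrate removal rate is 1130 × 901.6/1000 = 1019 kg BOD₅/d.
So the net sludge growth is P_X = 0.6920 × 1019 = 705.0 kg VSS/d.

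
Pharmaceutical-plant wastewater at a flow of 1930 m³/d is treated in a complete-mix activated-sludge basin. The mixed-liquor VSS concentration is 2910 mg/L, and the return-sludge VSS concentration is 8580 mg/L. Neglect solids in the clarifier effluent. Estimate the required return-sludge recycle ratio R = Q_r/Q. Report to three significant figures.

R ≈ 0.513

Mass balance around the secondary clarifier (neglecting effluent solids): R = X / (X_r − X) = 2910 / (8580 − 2910) = 0.5132.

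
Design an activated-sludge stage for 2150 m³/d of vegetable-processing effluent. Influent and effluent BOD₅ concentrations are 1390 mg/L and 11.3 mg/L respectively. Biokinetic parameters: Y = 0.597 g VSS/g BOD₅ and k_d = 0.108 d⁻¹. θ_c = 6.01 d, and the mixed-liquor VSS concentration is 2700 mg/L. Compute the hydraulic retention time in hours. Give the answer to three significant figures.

τ ≈ 26.7 h

Rearranging the biomass balance for a CMAS with decay, V = Y·Q·ΔS·θ_c / [X·(1+k_d θ_c)] = 0.597 × 2150 × (1390 − 11.3) × 6.01 / [2700 × (1 + 0.108 × 6.01)] = 1.06×10^7 / 4453 = 2389 m³.
τ = V/Q = 2389/2150 = 1.111 d, or 26.66 h.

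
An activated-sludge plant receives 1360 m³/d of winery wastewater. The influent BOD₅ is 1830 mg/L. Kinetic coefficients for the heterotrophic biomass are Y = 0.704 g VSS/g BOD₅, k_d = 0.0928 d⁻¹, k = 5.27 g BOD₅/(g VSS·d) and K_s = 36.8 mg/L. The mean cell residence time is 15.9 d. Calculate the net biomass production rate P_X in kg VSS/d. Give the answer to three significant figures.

P_X ≈ 707 kg VSS/d

From the Monod/SRT balance for a CMAS, S = K_s·(1+k_d θ_c)/[θ_c·(Y k − k_d) − 1] = 36.8 × (1 + 0.0928 × 15.9) / [15.9 × (0.704 × 5.27 − 0.0928) − 1] = 91.10 / 56.51 = 1.612 mg/L.
Y_obs = Y / (1 + k_d θ_c) = 0.704 / (1 + 0.0928 × 15.9) = 0.704 / 2.476 = 0.2844.
Substrate removed = Q·(S₀ − S) = 1360 m³/d × (1830 − 1.61) g/m³ = 2.49×10^6 g/d = 2487 kg/d.
So the net sludge growth is P_X = 0.2844 × 2487 = 707.2 kg VSS/d.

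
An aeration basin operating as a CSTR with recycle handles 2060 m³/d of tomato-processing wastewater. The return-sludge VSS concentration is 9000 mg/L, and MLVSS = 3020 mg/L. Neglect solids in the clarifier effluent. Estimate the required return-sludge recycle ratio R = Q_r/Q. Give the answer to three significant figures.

Mass balance around the secondary clarifier (neglecting effluent solids): R = X / (X_r − X) = 3020 / (9000 − 3020) = 0.5050.

R ≈ 0.505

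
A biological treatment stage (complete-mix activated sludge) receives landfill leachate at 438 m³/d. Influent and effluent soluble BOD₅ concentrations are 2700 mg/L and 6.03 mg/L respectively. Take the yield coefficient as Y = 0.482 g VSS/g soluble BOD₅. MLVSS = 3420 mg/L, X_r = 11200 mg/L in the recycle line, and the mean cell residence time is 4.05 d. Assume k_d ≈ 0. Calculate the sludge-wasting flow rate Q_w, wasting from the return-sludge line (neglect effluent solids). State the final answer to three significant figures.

V·X = Y·Q·ΔS·θ_c gives V = 0.482 × 438 × (2700 − 6.03) × 4.05 / 3420 = 673.5 m³.
Q_w = (V·X)/(θ_c X_r) = 673.5 × 3420 / (4.05 × 11200) = 50.78 m³/d.

Q_w ≈ 50.8 m³/d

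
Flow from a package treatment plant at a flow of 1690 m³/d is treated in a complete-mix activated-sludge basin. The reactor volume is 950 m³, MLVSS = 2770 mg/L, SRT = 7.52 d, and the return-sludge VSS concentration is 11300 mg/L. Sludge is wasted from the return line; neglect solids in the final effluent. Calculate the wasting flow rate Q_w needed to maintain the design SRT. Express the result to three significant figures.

Q_w = (V·X)/(θ_c X_r) = 950.0 × 2770 / (7.52 × 11300) = 30.97 m³/d.

Q_w ≈ 31.0 m³/d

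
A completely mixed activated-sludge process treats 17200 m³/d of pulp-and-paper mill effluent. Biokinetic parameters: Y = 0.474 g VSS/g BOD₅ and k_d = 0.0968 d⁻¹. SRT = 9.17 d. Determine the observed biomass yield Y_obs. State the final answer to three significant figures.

Y_obs ≈ 0.251 g VSS/g BOD₅

Observed yield with endogenous decay: Y_obs = Y / (1 + k_d·θ_c) = 0.474 / (1 + 0.0968 × 9.17) = 0.474 / 1.888 = 0.2511 g VSS/g BOD₅.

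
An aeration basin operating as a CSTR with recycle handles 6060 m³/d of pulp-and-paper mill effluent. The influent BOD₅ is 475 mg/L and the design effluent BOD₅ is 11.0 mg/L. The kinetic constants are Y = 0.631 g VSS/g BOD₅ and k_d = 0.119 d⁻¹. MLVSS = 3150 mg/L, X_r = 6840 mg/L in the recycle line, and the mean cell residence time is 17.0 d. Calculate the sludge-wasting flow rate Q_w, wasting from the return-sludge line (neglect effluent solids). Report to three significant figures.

Q_w ≈ 85.8 m³/d

From the SRT design equation V = Y Q (S₀−S) θ_c / [X (1 + k_d θ_c)] = 0.631 × 6060 × (475 − 11.0) × 17.0 / [3150 × (1 + 0.119 × 17.0)] = 3.02×10^7 / 9522 = 3168 m³.
Wasting from the return line (neglecting effluent solids): Q_w = V·X / (θ_c·X_r) = 3168 × 3150 / (17.0 × 6840) = 85.81 m³/d.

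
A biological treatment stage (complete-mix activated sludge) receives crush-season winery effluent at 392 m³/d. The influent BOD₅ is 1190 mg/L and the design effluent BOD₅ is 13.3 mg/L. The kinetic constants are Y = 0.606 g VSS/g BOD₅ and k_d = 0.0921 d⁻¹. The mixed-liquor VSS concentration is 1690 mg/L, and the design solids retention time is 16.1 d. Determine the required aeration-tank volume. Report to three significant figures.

V ≈ 1070 m³

Steady-state biomass mass balance: V·X·(1 + k_d·θ_c) = Y·Q·(S₀ − S)·θ_c, so V = 0.606 × 392 × (1190 − 13.3) × 16.1 / [1690 × (1 + 0.0921 × 16.1)] = 4.5×10^6 / 4196 = 1073 m³.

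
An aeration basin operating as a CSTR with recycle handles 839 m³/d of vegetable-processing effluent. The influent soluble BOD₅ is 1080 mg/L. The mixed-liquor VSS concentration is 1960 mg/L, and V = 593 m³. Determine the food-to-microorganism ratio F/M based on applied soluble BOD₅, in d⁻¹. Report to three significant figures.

F/M = applied load / biomass = Q·S₀/(V·X) = 839 × 1080 / (593.0 × 1960) = 0.7796 d⁻¹.

F/M ≈ 0.780 d⁻¹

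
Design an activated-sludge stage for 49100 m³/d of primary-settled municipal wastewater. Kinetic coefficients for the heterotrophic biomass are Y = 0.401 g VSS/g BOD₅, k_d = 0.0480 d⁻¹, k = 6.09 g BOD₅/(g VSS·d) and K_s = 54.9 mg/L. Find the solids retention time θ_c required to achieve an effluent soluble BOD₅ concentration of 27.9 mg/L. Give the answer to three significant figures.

At the target effluent, Y k S/(K_s+S) = 0.401×6.09×27.9/82.80 = 0.8229 d⁻¹.
Then 1/θ_c = μ − k_d = 0.8229 − 0.0480 = 0.7749 d⁻¹, giving θ_c = 1.291 d.

θ_c ≈ 1.29 d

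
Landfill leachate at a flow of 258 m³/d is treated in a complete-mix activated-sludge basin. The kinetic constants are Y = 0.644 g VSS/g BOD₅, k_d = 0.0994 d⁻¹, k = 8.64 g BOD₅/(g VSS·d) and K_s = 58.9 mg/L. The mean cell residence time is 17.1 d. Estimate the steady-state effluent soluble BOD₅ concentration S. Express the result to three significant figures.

S ≈ 1.72 mg/L

From the Monod/SRT balance for a CMAS, S = K_s·(1+k_d θ_c)/[θ_c·(Y k − k_d) − 1] = 58.9 × (1 + 0.0994 × 17.1) / [17.1 × (0.644 × 8.64 − 0.0994) − 1] = 159.0 / 92.45 = 1.720 mg/L.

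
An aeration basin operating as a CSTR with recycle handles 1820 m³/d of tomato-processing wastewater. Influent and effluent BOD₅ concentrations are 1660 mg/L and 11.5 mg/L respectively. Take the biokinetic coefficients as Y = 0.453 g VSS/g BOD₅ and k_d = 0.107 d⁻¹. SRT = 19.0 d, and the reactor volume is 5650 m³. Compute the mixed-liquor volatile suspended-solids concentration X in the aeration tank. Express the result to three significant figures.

X ≈ 1510 mg/L

From V·X·(1 + k_d·θ_c) = Y·Q·(S₀ − S)·θ_c: X = 0.453 × 1820 × (1660 − 11.5) × 19.0 / [5650 × (1 + 0.107 × 19.0)] = 1507 mg/L.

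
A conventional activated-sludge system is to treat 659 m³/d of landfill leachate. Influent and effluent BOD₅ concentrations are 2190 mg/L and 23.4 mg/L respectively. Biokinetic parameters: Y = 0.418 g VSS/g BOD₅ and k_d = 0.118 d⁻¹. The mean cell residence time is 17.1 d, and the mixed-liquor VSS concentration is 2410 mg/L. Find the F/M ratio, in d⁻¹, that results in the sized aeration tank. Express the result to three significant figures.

From the SRT design equation V = Y Q (S₀−S) θ_c / [X (1 + k_d θ_c)] = 0.418 × 659 × (2190 − 23.4) × 17.1 / [2410 × (1 + 0.118 × 17.1)] = 1.02×10^7 / 7273 = 1403 m³.
F/M = applied load / biomass = Q·S₀/(V·X) = 659 × 2190 / (1403 × 2410) = 0.4268 d⁻¹.

F/M ≈ 0.427 d⁻¹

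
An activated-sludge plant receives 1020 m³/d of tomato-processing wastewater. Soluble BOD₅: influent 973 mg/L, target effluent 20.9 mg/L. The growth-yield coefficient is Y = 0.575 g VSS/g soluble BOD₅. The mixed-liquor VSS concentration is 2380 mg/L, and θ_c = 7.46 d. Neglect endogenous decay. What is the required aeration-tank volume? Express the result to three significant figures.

V·X = Y·Q·ΔS·θ_c gives V = 0.575 × 1020 × (973 − 20.9) × 7.46 / 2380 = 1750 m³.

V ≈ 1750 m³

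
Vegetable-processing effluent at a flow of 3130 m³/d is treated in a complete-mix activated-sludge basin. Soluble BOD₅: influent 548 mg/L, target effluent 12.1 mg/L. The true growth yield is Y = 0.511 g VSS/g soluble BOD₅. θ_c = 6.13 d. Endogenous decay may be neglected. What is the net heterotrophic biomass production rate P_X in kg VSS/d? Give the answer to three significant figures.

With endogenous decay neglected, the observed yield equals the true yield: Y_obs = Y = 0.511 g VSS/g soluble BOD₅.
ΔS = 548 − 12.1 = 535.9 mg/L, so the substrate removal rate is 3130 × 535.9/1000 = 1677 kg soluble BOD₅/d.
So the net sludge growth is P_X = 0.5110 × 1677 = 857.1 kg VSS/d.

P_X ≈ 857 kg VSS/d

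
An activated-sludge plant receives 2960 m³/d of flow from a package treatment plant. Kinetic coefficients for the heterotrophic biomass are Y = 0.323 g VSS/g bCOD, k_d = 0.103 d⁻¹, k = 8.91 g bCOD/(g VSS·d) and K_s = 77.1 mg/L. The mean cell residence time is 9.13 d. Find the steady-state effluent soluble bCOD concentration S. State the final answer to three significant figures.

S ≈ 6.15 mg/L

For a completely mixed reactor with recycle the Lawrence–McCarty relation gives S = K_s·(1 + k_d·θ_c) / [θ_c·(Y·k − k_d) − 1] = 77.1 × (1 + 0.103 × 9.13) / [9.13 × (0.323 × 8.91 − 0.103) − 1] = 149.6 / 24.34 = 6.148 mg/L.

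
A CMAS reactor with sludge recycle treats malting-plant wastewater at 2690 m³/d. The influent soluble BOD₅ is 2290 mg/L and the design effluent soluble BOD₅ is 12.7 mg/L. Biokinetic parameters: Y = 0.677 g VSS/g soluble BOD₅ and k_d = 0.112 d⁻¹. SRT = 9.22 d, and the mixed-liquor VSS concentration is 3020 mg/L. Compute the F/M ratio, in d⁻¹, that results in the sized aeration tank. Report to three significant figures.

F/M ≈ 0.327 d⁻¹

Steady-state biomass mass balance: V·X·(1 + k_d·θ_c) = Y·Q·(S₀ − S)·θ_c, so V = 0.677 × 2690 × (2290 − 12.7) × 9.22 / [3020 × (1 + 0.112 × 9.22)] = 3.82×10^7 / 6139 = 6229 m³.
Food-to-microorganism ratio F/M = Q S₀ / (V X) = 2690 × 2290 / (6229 × 3020) = 0.3275 d⁻¹.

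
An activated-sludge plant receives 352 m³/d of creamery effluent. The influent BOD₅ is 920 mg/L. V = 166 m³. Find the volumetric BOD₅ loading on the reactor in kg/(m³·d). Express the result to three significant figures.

L_v ≈ 1.95 kg BOD₅/(m³·d)

L_v = Q S₀ / V = 352 × 920 × 10⁻³ / 166.0 = 1.951 kg/(m³·d).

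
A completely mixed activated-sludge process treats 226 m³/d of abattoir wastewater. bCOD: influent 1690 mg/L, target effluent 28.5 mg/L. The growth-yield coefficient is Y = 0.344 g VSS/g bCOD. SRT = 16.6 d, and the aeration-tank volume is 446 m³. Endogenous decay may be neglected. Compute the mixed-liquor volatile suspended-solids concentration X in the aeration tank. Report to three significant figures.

X ≈ 4810 mg/L

X = Y·Q·ΔS·θ_c / V = 0.344 × 226 × (1690 − 28.5) × 16.6 / 446 = 4808 mg/L.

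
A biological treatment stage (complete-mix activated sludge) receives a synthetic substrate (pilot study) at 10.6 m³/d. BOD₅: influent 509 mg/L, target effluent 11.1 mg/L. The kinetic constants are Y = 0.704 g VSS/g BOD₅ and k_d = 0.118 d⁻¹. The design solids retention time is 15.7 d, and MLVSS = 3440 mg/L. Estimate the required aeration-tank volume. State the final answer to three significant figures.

Steady-state biomass mass balance: V·X·(1 + k_d·θ_c) = Y·Q·(S₀ − S)·θ_c, so V = 0.704 × 10.6 × (509 − 11.1) × 15.7 / [3440 × (1 + 0.118 × 15.7)] = 5.83×10^4 / 9813 = 5.945 m³.

V ≈ 5.94 m³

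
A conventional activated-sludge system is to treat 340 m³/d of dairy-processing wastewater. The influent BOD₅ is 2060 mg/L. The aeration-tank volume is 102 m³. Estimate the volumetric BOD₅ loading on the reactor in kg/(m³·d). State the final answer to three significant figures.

Applied BOD₅ load per unit volume = Q·S₀/V = (340 × 2060/1000)/102.0 = 6.867 kg BOD₅·m⁻³·d⁻¹.

L_v ≈ 6.87 kg BOD₅/(m³·d)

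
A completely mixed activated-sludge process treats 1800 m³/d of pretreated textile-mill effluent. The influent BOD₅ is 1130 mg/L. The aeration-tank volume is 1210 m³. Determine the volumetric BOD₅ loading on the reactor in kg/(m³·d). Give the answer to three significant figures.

L_v ≈ 1.68 kg BOD₅/(m³·d)

Applied BOD₅ load per unit volume = Q·S₀/V = (1800 × 1130/1000)/1210 = 1.681 kg BOD₅·m⁻³·d⁻¹.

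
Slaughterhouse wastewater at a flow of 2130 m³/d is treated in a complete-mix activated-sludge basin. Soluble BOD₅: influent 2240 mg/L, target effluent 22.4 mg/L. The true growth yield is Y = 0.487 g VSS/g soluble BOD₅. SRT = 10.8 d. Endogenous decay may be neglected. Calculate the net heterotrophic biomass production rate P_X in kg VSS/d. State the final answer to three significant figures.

P_X ≈ 2300 kg VSS/d

No decay correction is needed, so Y_obs = Y = 0.487.
ΔS = 2240 − 22.4 = 2218 mg/L, so the substrate removal rate is 2130 × 2218/1000 = 4723 kg soluble BOD₅/d.
So the net sludge growth is P_X = 0.4870 × 4723 = 2300 kg VSS/d.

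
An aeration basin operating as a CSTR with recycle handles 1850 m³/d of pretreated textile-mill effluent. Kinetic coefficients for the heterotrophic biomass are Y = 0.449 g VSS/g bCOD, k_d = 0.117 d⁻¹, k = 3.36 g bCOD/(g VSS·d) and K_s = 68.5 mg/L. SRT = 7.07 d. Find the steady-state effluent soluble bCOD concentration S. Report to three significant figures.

S ≈ 14.2 mg/L

For a completely mixed reactor with recycle the Lawrence–McCarty relation gives S = K_s·(1 + k_d·θ_c) / [θ_c·(Y·k − k_d) − 1] = 68.5 × (1 + 0.117 × 7.07) / [7.07 × (0.449 × 3.36 − 0.117) − 1] = 125.2 / 8.839 = 14.16 mg/L.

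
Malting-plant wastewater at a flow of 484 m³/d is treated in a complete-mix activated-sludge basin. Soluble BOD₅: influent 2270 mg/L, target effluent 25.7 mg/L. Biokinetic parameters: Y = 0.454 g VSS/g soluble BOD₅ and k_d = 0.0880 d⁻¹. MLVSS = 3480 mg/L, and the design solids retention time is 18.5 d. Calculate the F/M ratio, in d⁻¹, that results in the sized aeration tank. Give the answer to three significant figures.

Steady-state biomass mass balance: V·X·(1 + k_d·θ_c) = Y·Q·(S₀ − S)·θ_c, so V = 0.454 × 484 × (2270 − 25.7) × 18.5 / [3480 × (1 + 0.0880 × 18.5)] = 9.12×10^6 / 9145 = 997.6 m³.
F/M = Q·S₀ / (V·X) = 484 × 2270 / (997.6 × 3480) = 0.3165 g soluble BOD₅·(g VSS·d)⁻¹.

F/M ≈ 0.316 d⁻¹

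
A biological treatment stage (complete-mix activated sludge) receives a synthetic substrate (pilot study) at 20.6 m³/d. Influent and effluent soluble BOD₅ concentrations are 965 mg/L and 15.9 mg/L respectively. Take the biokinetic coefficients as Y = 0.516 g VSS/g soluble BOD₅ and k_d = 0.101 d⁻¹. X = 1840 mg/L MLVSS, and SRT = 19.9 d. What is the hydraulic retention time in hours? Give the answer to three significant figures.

τ ≈ 42.2 h

From the SRT design equation V = Y Q (S₀−S) θ_c / [X (1 + k_d θ_c)] = 0.516 × 20.6 × (965 − 15.9) × 19.9 / [1840 × (1 + 0.101 × 19.9)] = 2.01×10^5 / 5538 = 36.25 m³.
HRT = V/Q = 36.25 m³ / 20.6 m³·d⁻¹ = 1.760 d × 24 = 42.23 h.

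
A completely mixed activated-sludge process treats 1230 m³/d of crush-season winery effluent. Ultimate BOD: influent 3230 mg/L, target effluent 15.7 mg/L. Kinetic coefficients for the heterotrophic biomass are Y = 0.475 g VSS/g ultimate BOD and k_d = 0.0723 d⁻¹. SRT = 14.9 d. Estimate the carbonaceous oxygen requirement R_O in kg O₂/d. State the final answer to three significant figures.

The observed yield is Y_obs = Y/(1 + k_d·θ_c) = 0.475 / (1 + 0.0723 × 14.9) = 0.475 / 2.077 = 0.2287 g VSS per g ultimate BOD removed.
ΔS = 3230 − 15.7 = 3214 mg/L, so the substrate removal rate is 1230 × 3214/1000 = 3954 kg ultimate BOD/d.
P_X = Y_obs·Q·(S₀ − S) = 0.2287 × 3954 = 904.0 kg VSS/d.
Carbonaceous O₂ demand = substrate oxidised − cell-mass equivalent = 3954 − 1.42 × 904.0 = 2670 kg O₂/d.

R_O ≈ 2670 kg O₂/d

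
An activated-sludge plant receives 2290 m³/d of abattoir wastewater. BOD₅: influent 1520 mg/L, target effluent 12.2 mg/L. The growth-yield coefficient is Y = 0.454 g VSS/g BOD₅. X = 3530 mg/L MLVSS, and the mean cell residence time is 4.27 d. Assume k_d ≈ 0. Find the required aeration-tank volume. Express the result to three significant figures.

Biomass mass balance (decay neglected): V·X = Y·Q·(S₀ − S)·θ_c, so V = 0.454 × 2290 × (1520 − 12.2) × 4.27 / 3530 = 1896 m³.

V ≈ 1900 m³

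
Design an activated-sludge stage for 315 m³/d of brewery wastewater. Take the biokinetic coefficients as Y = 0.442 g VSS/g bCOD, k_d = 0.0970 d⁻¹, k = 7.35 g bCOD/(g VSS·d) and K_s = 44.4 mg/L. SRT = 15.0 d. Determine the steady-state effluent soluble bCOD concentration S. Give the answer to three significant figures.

Effluent substrate depends only on kinetics and SRT: S = K_s(1 + k_d θ_c) / [θ_c(Yk − k_d) − 1] = 44.4 × (1 + 0.0970 × 15.0) / [15.0 × (0.442 × 7.35 − 0.0970) − 1] = 109.0 / 46.28 = 2.356 mg/L.

S ≈ 2.36 mg/L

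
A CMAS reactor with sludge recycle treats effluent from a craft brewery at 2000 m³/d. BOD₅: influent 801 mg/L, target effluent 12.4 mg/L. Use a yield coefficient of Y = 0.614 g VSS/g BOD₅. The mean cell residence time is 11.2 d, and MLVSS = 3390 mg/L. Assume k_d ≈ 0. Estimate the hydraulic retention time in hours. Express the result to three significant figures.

τ ≈ 38.4 h

With k_d = 0 the design equation reduces to V = Y Q (S₀−S) θ_c / X = 0.614 × 2000 × (801 − 12.4) × 11.2 / 3390 = 3199 m³.
HRT = V/Q = 3199 m³ / 2000 m³·d⁻¹ = 1.600 d × 24 = 38.39 h.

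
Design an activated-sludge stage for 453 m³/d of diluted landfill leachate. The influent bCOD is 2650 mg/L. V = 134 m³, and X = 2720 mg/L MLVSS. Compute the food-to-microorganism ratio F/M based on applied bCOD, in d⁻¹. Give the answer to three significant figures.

Food-to-microorganism ratio F/M = Q S₀ / (V X) = 453 × 2650 / (134.0 × 2720) = 3.294 d⁻¹.

F/M ≈ 3.29 d⁻¹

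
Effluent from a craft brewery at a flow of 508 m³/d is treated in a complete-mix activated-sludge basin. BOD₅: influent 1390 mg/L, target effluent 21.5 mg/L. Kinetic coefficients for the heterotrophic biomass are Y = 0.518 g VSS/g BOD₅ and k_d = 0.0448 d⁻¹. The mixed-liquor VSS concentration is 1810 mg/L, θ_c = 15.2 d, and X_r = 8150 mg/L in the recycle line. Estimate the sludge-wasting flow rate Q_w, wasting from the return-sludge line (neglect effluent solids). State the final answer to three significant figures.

Steady-state biomass mass balance: V·X·(1 + k_d·θ_c) = Y·Q·(S₀ − S)·θ_c, so V = 0.518 × 508 × (1390 − 21.5) × 15.2 / [1810 × (1 + 0.0448 × 15.2)] = 5.47×10^6 / 3043 = 1799 m³.
Wasting from the return line (neglecting effluent solids): Q_w = V·X / (θ_c·X_r) = 1799 × 1810 / (15.2 × 8150) = 26.29 m³/d.

Q_w ≈ 26.3 m³/d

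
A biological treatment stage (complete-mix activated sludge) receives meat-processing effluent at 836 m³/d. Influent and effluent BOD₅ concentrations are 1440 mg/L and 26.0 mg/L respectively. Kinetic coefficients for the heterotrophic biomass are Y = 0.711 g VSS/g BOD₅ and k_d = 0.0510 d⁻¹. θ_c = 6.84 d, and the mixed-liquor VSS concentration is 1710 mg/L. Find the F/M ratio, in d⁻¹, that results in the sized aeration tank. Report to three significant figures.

F/M ≈ 0.282 d⁻¹

Rearranging the biomass balance for a CMAS with decay, V = Y·Q·ΔS·θ_c / [X·(1+k_d θ_c)] = 0.711 × 836 × (1440 − 26.0) × 6.84 / [1710 × (1 + 0.0510 × 6.84)] = 5.75×10^6 / 2307 = 2492 m³.
Food-to-microorganism ratio F/M = Q S₀ / (V X) = 836 × 1440 / (2492 × 1710) = 0.2825 d⁻¹.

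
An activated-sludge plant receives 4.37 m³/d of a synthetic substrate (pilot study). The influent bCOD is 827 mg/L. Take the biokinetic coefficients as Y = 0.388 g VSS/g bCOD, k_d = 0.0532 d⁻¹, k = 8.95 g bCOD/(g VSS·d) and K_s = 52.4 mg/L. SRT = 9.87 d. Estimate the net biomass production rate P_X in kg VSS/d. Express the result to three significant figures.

P_X ≈ 0.917 kg VSS/d

For a completely mixed reactor with recycle the Lawrence–McCarty relation gives S = K_s·(1 + k_d·θ_c) / [θ_c·(Y·k − k_d) − 1] = 52.4 × (1 + 0.0532 × 9.87) / [9.87 × (0.388 × 8.95 − 0.0532) − 1] = 79.91 / 32.75 = 2.440 mg/L.
Y_obs = Y / (1 + k_d θ_c) = 0.388 / (1 + 0.0532 × 9.87) = 0.388 / 1.525 = 0.2544.
Substrate removed = Q·(S₀ − S) = 4.37 m³/d × (827 − 2.44) g/m³ = 3.6×10^3 g/d = 3.603 kg/d.
Biomass produced: P_X = Y_obs·Q·ΔS = 0.2544 × 3.603 ≈ 0.9167 kg VSS/d.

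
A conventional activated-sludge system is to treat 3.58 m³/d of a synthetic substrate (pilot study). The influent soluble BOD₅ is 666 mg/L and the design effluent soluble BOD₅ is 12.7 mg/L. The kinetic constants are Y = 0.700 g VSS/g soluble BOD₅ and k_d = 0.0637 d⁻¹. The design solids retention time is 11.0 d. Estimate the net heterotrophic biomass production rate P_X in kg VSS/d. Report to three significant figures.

P_X ≈ 0.963 kg VSS/d

The observed yield is Y_obs = Y/(1 + k_d·θ_c) = 0.700 / (1 + 0.0637 × 11.0) = 0.700 / 1.701 = 0.4116 g VSS per g soluble BOD₅ removed.
Q·(S₀ − S) = 3.58 × (666 − 12.7) × 10⁻³ = 2.339 kg/d removed.
P_X = Y_obs · Q(S₀ − S) = 0.4116 × 2.339 = 0.9626 kg VSS/d.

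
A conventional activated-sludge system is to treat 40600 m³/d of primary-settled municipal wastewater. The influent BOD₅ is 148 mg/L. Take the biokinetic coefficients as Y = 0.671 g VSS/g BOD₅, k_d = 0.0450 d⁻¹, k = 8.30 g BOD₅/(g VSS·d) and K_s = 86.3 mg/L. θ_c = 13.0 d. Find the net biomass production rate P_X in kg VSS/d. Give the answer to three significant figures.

P_X ≈ 2510 kg VSS/d

Effluent substrate depends only on kinetics and SRT: S = K_s(1 + k_d θ_c) / [θ_c(Yk − k_d) − 1] = 86.3 × (1 + 0.0450 × 13.0) / [13.0 × (0.671 × 8.30 − 0.0450) − 1] = 136.8 / 70.82 = 1.932 mg/L.
The observed yield is Y_obs = Y/(1 + k_d·θ_c) = 0.671 / (1 + 0.0450 × 13.0) = 0.671 / 1.585 = 0.4233 g VSS per g BOD₅ removed.
ΔS = 148 − 1.93 = 146.1 mg/L, so the substrate removal rate is 40600 × 146.1/1000 = 5930 kg BOD₅/d.
So the net sludge growth is P_X = 0.4233 × 5930 = 2511 kg VSS/d.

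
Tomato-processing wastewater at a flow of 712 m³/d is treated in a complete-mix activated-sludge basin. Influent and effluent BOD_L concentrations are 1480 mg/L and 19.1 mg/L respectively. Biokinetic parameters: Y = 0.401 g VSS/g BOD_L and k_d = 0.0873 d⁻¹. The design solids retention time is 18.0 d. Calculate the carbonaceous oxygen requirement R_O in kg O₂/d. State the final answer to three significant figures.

R_O ≈ 810 kg O₂/d

Y_obs = Y / (1 + k_d θ_c) = 0.401 / (1 + 0.0873 × 18.0) = 0.401 / 2.571 = 0.1559.
Substrate removed = Q·(S₀ − S) = 712 m³/d × (1480 − 19.1) g/m³ = 1.04×10^6 g/d = 1040 kg/d.
P_X = Y_obs·Q·(S₀ − S) = 0.1559 × 1040 = 162.2 kg VSS/d.
R_O = Q·ΔS − 1.42 P_X = 1040 − 230.3 = 809.8 kg O₂/d.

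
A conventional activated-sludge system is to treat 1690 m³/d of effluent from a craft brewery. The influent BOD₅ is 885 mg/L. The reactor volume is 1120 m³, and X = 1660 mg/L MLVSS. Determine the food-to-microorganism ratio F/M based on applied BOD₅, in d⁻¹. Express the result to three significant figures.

Food-to-microorganism ratio F/M = Q S₀ / (V X) = 1690 × 885 / (1120 × 1660) = 0.8045 d⁻¹.

F/M ≈ 0.804 d⁻¹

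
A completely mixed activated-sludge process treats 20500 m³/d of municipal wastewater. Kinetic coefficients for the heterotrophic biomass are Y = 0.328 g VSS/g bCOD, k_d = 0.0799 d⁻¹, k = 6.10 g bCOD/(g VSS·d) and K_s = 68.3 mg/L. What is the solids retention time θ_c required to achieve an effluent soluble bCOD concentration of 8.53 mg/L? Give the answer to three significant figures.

At the target effluent, Y k S/(K_s+S) = 0.328×6.10×8.53/76.83 = 0.2221 d⁻¹.
Then 1/θ_c = μ − k_d = 0.2221 − 0.0799 = 0.1422 d⁻¹, giving θ_c = 7.030 d.

θ_c ≈ 7.03 d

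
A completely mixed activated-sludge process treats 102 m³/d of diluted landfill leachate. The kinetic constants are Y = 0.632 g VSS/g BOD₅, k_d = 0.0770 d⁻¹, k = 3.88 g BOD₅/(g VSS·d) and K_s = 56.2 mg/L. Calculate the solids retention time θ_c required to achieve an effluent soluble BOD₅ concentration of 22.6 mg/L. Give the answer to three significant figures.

θ_c ≈ 1.60 d

Specific growth rate at S = 22.6 mg/L: μ = YkS/(K_s+S) = 0.632·3.88·22.6/(56.2+22.6) = 0.7033 d⁻¹.
Then 1/θ_c = μ − k_d = 0.7033 − 0.0770 = 0.6263 d⁻¹, giving θ_c = 1.597 d.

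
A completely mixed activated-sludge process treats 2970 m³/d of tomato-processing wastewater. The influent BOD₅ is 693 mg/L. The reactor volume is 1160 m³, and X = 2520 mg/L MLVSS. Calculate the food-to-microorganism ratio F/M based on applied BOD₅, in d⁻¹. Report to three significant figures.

Food-to-microorganism ratio F/M = Q S₀ / (V X) = 2970 × 693 / (1160 × 2520) = 0.7041 d⁻¹.

F/M ≈ 0.704 d⁻¹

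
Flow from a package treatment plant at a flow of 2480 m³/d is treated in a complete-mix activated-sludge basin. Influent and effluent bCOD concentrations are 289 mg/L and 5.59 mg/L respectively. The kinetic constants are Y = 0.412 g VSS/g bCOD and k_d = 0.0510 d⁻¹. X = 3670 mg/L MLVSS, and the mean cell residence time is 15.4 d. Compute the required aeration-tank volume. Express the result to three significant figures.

From the SRT design equation V = Y Q (S₀−S) θ_c / [X (1 + k_d θ_c)] = 0.412 × 2480 × (289 − 5.59) × 15.4 / [3670 × (1 + 0.0510 × 15.4)] = 4.46×10^6 / 6552 = 680.6 m³.

V ≈ 681 m³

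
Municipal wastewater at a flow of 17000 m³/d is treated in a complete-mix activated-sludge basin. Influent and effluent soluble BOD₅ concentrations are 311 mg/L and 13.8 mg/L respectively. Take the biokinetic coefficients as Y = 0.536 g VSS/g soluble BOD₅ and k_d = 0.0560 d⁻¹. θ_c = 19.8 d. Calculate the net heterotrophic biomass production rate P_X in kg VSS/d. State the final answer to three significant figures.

P_X ≈ 1280 kg VSS/d

Observed yield with endogenous decay: Y_obs = Y / (1 + k_d·θ_c) = 0.536 / (1 + 0.0560 × 19.8) = 0.536 / 2.109 = 0.2542 g VSS/g soluble BOD₅.
Mass of soluble BOD₅ removed per day: Q(S₀ − S) = 17000 × 297.2 g/m³ = 5052 kg/d.
P_X = Y_obs · Q(S₀ − S) = 0.2542 × 5052 = 1284 kg VSS/d.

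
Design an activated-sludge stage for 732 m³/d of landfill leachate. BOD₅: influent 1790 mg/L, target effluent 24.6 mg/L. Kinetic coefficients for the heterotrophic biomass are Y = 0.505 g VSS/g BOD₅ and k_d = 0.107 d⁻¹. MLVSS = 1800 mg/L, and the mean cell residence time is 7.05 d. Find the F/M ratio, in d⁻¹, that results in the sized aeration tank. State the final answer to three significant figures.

F/M ≈ 0.500 d⁻¹

Rearranging the biomass balance for a CMAS with decay, V = Y·Q·ΔS·θ_c / [X·(1+k_d θ_c)] = 0.505 × 732 × (1790 − 24.6) × 7.05 / [1800 × (1 + 0.107 × 7.05)] = 4.6×10^6 / 3158 = 1457 m³.
F/M = applied load / biomass = Q·S₀/(V·X) = 732 × 1790 / (1457 × 1800) = 0.4996 d⁻¹.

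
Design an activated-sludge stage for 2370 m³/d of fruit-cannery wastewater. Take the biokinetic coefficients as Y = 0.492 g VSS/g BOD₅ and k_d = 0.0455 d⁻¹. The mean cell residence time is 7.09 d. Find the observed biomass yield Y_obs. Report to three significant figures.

Y_obs ≈ 0.372 g VSS/g BOD₅

Correct the yield for decay: Y_obs = Y/(1 + k_d θ_c) = 0.492 / (1 + 0.0455 × 7.09) = 0.492 / 1.323 = 0.3720.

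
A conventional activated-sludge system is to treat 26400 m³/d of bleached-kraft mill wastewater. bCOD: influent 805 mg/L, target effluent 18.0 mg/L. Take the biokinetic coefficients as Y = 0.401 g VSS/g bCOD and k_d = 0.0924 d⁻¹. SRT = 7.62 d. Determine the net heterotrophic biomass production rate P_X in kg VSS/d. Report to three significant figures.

P_X ≈ 4890 kg VSS/d

The observed yield is Y_obs = Y/(1 + k_d·θ_c) = 0.401 / (1 + 0.0924 × 7.62) = 0.401 / 1.704 = 0.2353 g VSS per g bCOD removed.
Substrate removed = Q·(S₀ − S) = 26400 m³/d × (805 − 18.0) g/m³ = 2.08×10^7 g/d = 20777 kg/d.
P_X = Y_obs · Q(S₀ − S) = 0.2353 × 20777 = 4889 kg VSS/d.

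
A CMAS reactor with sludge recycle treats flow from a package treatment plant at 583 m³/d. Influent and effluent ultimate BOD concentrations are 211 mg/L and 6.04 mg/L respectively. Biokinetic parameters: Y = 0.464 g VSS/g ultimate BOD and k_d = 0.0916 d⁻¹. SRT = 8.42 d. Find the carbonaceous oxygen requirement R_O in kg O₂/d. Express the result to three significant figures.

R_O ≈ 75.0 kg O₂/d

Observed yield with endogenous decay: Y_obs = Y / (1 + k_d·θ_c) = 0.464 / (1 + 0.0916 × 8.42) = 0.464 / 1.771 = 0.2620 g VSS/g ultimate BOD.
Q·(S₀ − S) = 583 × (211 − 6.04) × 10⁻³ = 119.5 kg/d removed.
Biomass synthesised: P_X = Y_obs × 119.5 = 31.30 kg VSS/d.
Carbonaceous O₂ demand = substrate oxidised − cell-mass equivalent = 119.5 − 1.42 × 31.30 = 75.04 kg O₂/d.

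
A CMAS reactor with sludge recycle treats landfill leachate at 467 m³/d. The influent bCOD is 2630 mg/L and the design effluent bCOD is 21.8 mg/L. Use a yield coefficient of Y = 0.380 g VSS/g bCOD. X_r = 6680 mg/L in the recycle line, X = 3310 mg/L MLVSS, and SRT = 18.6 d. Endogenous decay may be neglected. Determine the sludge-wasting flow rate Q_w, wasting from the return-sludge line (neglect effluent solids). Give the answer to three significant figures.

V·X = Y·Q·ΔS·θ_c gives V = 0.380 × 467 × (2630 − 21.8) × 18.6 / 3310 = 2601 m³.
θ_c = V·X/(Q_w·X_r) when wasting from the recycle, so Q_w = V·X/(θ_c·X_r) = 2601 × 3310 / (18.6 × 6680) = 69.29 m³/d.

Q_w ≈ 69.3 m³/d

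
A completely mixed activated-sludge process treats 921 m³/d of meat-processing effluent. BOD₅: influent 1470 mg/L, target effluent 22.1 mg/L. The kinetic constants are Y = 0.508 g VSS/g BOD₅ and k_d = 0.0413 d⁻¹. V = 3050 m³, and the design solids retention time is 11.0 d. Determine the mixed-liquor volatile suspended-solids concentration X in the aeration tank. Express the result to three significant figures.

X ≈ 1680 mg/L

Solving the biomass balance for X: X = Y Q (S₀−S) θ_c / [V (1+k_d θ_c)] = 0.508 × 921 × (1470 − 22.1) × 11.0 / [3050 × (1 + 0.0413 × 11.0)] = 1680 mg/L.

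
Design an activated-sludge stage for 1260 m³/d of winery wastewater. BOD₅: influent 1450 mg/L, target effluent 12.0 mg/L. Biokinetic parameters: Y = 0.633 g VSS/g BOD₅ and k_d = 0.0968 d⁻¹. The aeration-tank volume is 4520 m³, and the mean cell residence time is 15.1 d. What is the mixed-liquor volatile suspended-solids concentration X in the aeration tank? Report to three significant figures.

Solving the biomass balance for X: X = Y Q (S₀−S) θ_c / [V (1+k_d θ_c)] = 0.633 × 1260 × (1450 − 12.0) × 15.1 / [4520 × (1 + 0.0968 × 15.1)] = 1556 mg/L.

X ≈ 1560 mg/L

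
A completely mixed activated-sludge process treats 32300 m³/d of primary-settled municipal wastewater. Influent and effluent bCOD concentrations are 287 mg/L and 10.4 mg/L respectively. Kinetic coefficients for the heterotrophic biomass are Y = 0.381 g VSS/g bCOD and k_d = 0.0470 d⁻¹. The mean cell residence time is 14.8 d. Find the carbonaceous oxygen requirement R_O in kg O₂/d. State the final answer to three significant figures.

R_O ≈ 6080 kg O₂/d

Correct the yield for decay: Y_obs = Y/(1 + k_d θ_c) = 0.381 / (1 + 0.0470 × 14.8) = 0.381 / 1.696 = 0.2247.
Substrate removed = Q·(S₀ − S) = 32300 m³/d × (287 − 10.4) g/m³ = 8.93×10^6 g/d = 8934 kg/d.
Biomass synthesised: P_X = Y_obs × 8934 = 2008 kg VSS/d.
R_O = Q·ΔS − 1.42 P_X = 8934 − 2851 = 6084 kg O₂/d.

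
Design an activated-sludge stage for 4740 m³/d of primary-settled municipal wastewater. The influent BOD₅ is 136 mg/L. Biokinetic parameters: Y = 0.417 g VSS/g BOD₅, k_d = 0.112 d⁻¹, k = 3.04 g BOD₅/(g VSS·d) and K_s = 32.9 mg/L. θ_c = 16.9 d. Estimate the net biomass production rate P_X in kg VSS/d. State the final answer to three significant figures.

P_X ≈ 89.4 kg VSS/d

From the Monod/SRT balance for a CMAS, S = K_s·(1+k_d θ_c)/[θ_c·(Y k − k_d) − 1] = 32.9 × (1 + 0.112 × 16.9) / [16.9 × (0.417 × 3.04 − 0.112) − 1] = 95.17 / 18.53 = 5.136 mg/L.
The observed yield is Y_obs = Y/(1 + k_d·θ_c) = 0.417 / (1 + 0.112 × 16.9) = 0.417 / 2.893 = 0.1442 g VSS per g BOD₅ removed.
Substrate removed = Q·(S₀ − S) = 4740 m³/d × (136 − 5.14) g/m³ = 6.2×10^5 g/d = 620.3 kg/d.
So the net sludge growth is P_X = 0.1442 × 620.3 = 89.41 kg VSS/d.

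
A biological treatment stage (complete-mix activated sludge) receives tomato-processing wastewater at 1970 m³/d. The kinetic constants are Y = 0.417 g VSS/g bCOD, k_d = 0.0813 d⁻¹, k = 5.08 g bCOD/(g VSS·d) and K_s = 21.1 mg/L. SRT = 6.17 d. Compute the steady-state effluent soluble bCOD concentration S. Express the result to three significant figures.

S ≈ 2.74 mg/L

From the Monod/SRT balance for a CMAS, S = K_s·(1+k_d θ_c)/[θ_c·(Y k − k_d) − 1] = 21.1 × (1 + 0.0813 × 6.17) / [6.17 × (0.417 × 5.08 − 0.0813) − 1] = 31.68 / 11.57 = 2.739 mg/L.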